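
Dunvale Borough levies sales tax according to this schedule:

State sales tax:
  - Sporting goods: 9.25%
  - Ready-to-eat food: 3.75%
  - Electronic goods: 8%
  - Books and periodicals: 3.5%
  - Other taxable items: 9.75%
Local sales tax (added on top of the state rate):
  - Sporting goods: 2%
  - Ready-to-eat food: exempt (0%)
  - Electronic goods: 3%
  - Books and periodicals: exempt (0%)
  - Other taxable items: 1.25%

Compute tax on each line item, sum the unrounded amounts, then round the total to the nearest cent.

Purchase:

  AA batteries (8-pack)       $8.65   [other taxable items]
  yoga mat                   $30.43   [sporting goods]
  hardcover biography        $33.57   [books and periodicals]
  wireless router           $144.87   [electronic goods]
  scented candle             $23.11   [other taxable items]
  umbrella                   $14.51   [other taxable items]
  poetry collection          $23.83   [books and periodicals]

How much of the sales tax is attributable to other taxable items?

$5.09

AA batteries (8-pack) $8.65: other taxable items → 9.75% + 1.25% local = 11% → $0.9515
Scented candle $23.11: other taxable items → 9.75% + 1.25% local = 11% → $2.5421
Umbrella $14.51: other taxable items → 9.75% + 1.25% local = 11% → $1.5961
Tax on other taxable items: unrounded sum = $5.0897 → $5.09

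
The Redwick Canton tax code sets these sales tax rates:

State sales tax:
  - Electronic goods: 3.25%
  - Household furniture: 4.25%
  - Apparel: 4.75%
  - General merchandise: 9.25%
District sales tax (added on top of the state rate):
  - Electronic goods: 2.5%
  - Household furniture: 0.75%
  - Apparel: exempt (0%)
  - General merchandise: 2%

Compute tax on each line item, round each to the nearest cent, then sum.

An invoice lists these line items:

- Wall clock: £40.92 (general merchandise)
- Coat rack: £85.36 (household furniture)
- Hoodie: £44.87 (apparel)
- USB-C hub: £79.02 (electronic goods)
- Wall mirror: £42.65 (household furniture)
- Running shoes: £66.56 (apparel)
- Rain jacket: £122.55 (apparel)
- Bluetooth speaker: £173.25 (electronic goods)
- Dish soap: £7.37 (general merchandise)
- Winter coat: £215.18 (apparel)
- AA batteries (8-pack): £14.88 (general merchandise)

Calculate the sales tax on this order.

Wall clock £40.92: general merchandise → 9.25% + 2% district = 11.25% → £4.60
Coat rack £85.36: household furniture → 4.25% + 0.75% district = 5% → £4.27
Hoodie £44.87: apparel → 4.75% + 0% district = 4.75% → £2.13
USB-C hub £79.02: electronic goods → 3.25% + 2.5% district = 5.75% → £4.54
Wall mirror £42.65: household furniture → 4.25% + 0.75% district = 5% → £2.13
Running shoes £66.56: apparel → 4.75% + 0% district = 4.75% → £3.16
Rain jacket £122.55: apparel → 4.75% + 0% district = 4.75% → £5.82
Bluetooth speaker £173.25: electronic goods → 3.25% + 2.5% district = 5.75% → £9.96
Dish soap £7.37: general merchandise → 9.25% + 2% district = 11.25% → £0.83
Winter coat £215.18: apparel → 4.75% + 0% district = 4.75% → £10.22
AA batteries (8-pack) £14.88: general merchandise → 9.25% + 2% district = 11.25% → £1.67
Total tax = £4.60 + £4.27 + £2.13 + £4.54 + £2.13 + £3.16 + £5.82 + £9.96 + £0.83 + £10.22 + £1.67 = £49.33

£49.33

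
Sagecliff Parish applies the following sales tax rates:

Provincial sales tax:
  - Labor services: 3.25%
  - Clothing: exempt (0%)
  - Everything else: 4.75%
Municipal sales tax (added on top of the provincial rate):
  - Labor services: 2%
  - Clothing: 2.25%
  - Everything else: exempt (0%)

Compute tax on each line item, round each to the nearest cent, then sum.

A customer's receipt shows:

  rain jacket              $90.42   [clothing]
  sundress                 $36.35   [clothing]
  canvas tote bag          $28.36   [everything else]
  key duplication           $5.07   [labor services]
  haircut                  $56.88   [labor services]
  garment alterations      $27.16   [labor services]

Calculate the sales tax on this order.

Rain jacket $90.42: clothing → 0% + 2.25% municipal = 2.25% → $2.03
Sundress $36.35: clothing → 0% + 2.25% municipal = 2.25% → $0.82
Canvas tote bag $28.36: everything else → 4.75% + 0% municipal = 4.75% → $1.35
Key duplication $5.07: labor services → 3.25% + 2% municipal = 5.25% → $0.27
Haircut $56.88: labor services → 3.25% + 2% municipal = 5.25% → $2.99
Garment alterations $27.16: labor services → 3.25% + 2% municipal = 5.25% → $1.43
Total tax = $2.03 + $0.82 + $1.35 + $0.27 + $2.99 + $1.43 = $8.89

$8.89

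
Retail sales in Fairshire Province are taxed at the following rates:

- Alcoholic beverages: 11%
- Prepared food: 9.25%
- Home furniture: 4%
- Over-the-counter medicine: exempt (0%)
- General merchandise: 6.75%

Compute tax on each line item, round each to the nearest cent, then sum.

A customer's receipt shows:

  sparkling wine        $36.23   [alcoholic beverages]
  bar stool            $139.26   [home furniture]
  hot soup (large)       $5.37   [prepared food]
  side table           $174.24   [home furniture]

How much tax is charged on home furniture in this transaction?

Bar stool $139.26: home furniture → 4% → $5.57
Side table $174.24: home furniture → 4% → $6.97
Tax on home furniture = $5.57 + $6.97 = $12.54

$12.54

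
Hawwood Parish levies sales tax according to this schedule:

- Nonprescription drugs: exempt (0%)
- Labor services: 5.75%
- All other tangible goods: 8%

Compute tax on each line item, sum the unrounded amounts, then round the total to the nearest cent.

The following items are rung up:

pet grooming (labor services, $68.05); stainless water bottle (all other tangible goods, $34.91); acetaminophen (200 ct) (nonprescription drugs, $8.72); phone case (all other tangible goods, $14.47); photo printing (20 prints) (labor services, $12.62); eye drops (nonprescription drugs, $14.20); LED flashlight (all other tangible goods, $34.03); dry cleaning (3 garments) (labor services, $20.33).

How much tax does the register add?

Pet grooming $68.05: labor services → 5.75% → $3.912875
Stainless water bottle $34.91: all other tangible goods → 8% → $2.7928
Acetaminophen (200 ct) $8.72: nonprescription drugs → 0% → $0.00
Phone case $14.47: all other tangible goods → 8% → $1.1576
Photo printing (20 prints) $12.62: labor services → 5.75% → $0.72565
Eye drops $14.20: nonprescription drugs → 0% → $0.00
LED flashlight $34.03: all other tangible goods → 8% → $2.7224
Dry cleaning (3 garments) $20.33: labor services → 5.75% → $1.168975
Unrounded tax sum = $12.4803 → $12.48

$12.48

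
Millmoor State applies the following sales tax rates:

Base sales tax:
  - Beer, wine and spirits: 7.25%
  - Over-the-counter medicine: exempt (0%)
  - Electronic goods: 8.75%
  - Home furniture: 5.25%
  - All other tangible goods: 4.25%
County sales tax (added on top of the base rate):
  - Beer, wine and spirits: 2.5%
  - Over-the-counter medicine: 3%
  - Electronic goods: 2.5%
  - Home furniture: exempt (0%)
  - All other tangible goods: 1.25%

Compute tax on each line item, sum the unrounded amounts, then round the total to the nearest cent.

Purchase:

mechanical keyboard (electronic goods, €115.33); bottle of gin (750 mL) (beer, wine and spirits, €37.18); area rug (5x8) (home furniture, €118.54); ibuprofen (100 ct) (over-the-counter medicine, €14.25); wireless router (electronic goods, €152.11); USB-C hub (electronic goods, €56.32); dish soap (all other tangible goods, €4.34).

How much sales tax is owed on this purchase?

€46.94

Mechanical keyboard €115.33: electronic goods → 8.75% + 2.5% county = 11.25% → €12.974625
Bottle of gin (750 mL) €37.18: beer, wine and spirits → 7.25% + 2.5% county = 9.75% → €3.62505
Area rug (5x8) €118.54: home furniture → 5.25% + 0% county = 5.25% → €6.22335
Ibuprofen (100 ct) €14.25: over-the-counter medicine → 0% + 3% county = 3% → €0.4275
Wireless router €152.11: electronic goods → 8.75% + 2.5% county = 11.25% → €17.112375
USB-C hub €56.32: electronic goods → 8.75% + 2.5% county = 11.25% → €6.336
Dish soap €4.34: all other tangible goods → 4.25% + 1.25% county = 5.5% → €0.2387
Unrounded tax sum = €46.9376 → €46.94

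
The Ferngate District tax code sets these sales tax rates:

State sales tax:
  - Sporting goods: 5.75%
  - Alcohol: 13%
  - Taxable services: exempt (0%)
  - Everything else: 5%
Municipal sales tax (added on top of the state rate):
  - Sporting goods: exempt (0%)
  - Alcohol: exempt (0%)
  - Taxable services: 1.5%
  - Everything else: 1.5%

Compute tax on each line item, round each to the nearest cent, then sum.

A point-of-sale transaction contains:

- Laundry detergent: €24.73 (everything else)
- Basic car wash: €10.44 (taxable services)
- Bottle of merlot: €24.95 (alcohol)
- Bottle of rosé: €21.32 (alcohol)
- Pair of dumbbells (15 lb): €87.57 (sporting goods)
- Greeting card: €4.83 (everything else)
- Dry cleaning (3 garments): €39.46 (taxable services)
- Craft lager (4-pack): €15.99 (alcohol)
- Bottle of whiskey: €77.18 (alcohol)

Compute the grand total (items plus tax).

€332.30

Laundry detergent €24.73: everything else → 5% + 1.5% municipal = 6.5% → €1.61
Basic car wash €10.44: taxable services → 0% + 1.5% municipal = 1.5% → €0.16
Bottle of merlot €24.95: alcohol → 13% + 0% municipal = 13% → €3.24
Bottle of rosé €21.32: alcohol → 13% + 0% municipal = 13% → €2.77
Pair of dumbbells (15 lb) €87.57: sporting goods → 5.75% + 0% municipal = 5.75% → €5.04
Greeting card €4.83: everything else → 5% + 1.5% municipal = 6.5% → €0.31
Dry cleaning (3 garments) €39.46: taxable services → 0% + 1.5% municipal = 1.5% → €0.59
Craft lager (4-pack) €15.99: alcohol → 13% + 0% municipal = 13% → €2.08
Bottle of whiskey €77.18: alcohol → 13% + 0% municipal = 13% → €10.03
Subtotal = €306.47; tax = €25.83; total due = €332.30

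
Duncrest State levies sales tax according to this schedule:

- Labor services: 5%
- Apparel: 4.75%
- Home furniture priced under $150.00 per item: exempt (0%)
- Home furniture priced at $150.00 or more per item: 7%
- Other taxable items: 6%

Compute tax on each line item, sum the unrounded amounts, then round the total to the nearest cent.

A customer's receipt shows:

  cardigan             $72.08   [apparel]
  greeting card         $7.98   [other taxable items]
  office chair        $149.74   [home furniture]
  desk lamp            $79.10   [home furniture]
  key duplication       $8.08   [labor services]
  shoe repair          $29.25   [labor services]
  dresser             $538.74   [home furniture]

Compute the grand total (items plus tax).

$928.45

Cardigan $72.08: apparel → 4.75% → $3.4238
Greeting card $7.98: other taxable items → 6% → $0.4788
Office chair $149.74: home furniture, under $150.00 → 0% → $0.00
Desk lamp $79.10: home furniture, under $150.00 → 0% → $0.00
Key duplication $8.08: labor services → 5% → $0.404
Shoe repair $29.25: labor services → 5% → $1.4625
Dresser $538.74: home furniture, $150.00 or more → 7% → $37.7118
Subtotal = $884.97; unrounded tax = $43.4809 → $43.48; total due = $928.45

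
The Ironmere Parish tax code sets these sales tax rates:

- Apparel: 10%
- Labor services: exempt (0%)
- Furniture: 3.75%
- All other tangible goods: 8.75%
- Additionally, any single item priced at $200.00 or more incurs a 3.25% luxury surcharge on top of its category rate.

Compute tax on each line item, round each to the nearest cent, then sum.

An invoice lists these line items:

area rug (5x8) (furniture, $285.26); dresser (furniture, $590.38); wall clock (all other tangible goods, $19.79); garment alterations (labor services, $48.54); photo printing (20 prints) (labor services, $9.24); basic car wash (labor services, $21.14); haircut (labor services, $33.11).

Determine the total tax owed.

$63.03

Area rug (5x8) $285.26: furniture → 3.75% + 3.25% surcharge = 7% → $19.97
Dresser $590.38: furniture → 3.75% + 3.25% surcharge = 7% → $41.33
Wall clock $19.79: all other tangible goods → 8.75% → $1.73
Garment alterations $48.54: labor services → 0% → $0.00
Photo printing (20 prints) $9.24: labor services → 0% → $0.00
Basic car wash $21.14: labor services → 0% → $0.00
Haircut $33.11: labor services → 0% → $0.00
Total tax = $19.97 + $41.33 + $1.73 = $63.03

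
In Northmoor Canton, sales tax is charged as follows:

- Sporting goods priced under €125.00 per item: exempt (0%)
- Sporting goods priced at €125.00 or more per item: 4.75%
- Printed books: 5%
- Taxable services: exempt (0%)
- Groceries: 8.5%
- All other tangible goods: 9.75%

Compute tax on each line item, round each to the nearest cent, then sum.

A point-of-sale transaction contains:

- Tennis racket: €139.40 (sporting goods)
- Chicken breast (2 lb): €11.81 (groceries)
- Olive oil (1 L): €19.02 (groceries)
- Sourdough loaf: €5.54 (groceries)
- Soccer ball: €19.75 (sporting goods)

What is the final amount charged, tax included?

Tennis racket €139.40: sporting goods, €125.00 or more → 4.75% → €6.62
Chicken breast (2 lb) €11.81: groceries → 8.5% → €1.00
Olive oil (1 L) €19.02: groceries → 8.5% → €1.62
Sourdough loaf €5.54: groceries → 8.5% → €0.47
Soccer ball €19.75: sporting goods, under €125.00 → 0% → €0.00
Subtotal = €195.52; tax = €9.71; total due = €205.23

€205.23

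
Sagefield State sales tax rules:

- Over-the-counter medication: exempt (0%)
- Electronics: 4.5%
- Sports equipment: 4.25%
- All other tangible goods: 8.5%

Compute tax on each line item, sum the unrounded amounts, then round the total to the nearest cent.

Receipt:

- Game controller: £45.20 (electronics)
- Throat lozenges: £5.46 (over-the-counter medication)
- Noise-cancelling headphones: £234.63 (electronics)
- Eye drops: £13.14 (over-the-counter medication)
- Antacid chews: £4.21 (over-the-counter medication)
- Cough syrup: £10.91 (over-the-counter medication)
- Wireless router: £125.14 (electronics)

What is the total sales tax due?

Game controller £45.20: electronics → 4.5% → £2.034
Throat lozenges £5.46: over-the-counter medication → 0% → £0.00
Noise-cancelling headphones £234.63: electronics → 4.5% → £10.55835
Eye drops £13.14: over-the-counter medication → 0% → £0.00
Antacid chews £4.21: over-the-counter medication → 0% → £0.00
Cough syrup £10.91: over-the-counter medication → 0% → £0.00
Wireless router £125.14: electronics → 4.5% → £5.6313
Unrounded tax sum = £18.22365 → £18.22

£18.22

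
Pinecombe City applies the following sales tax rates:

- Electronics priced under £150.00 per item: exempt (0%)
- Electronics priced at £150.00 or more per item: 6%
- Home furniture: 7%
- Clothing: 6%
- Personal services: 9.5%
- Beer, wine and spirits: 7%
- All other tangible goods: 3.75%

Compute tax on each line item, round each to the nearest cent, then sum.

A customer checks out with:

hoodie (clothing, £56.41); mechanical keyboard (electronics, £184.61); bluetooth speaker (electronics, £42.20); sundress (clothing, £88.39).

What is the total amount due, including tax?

Hoodie £56.41: clothing → 6% → £3.38
Mechanical keyboard £184.61: electronics, £150.00 or more → 6% → £11.08
Bluetooth speaker £42.20: electronics, under £150.00 → 0% → £0.00
Sundress £88.39: clothing → 6% → £5.30
Subtotal = £371.61; tax = £19.76; total due = £391.37

£391.37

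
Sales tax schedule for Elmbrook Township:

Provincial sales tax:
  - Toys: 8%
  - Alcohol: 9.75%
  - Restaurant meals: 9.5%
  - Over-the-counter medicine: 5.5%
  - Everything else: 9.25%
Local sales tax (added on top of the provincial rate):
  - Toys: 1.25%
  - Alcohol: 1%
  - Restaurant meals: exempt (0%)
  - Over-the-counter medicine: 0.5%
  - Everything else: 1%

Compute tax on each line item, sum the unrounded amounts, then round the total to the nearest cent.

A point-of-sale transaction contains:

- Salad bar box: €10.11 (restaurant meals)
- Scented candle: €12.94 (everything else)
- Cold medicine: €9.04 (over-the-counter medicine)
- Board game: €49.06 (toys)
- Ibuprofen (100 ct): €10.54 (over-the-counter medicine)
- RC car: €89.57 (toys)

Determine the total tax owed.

€16.28

Salad bar box €10.11: restaurant meals → 9.5% + 0% local = 9.5% → €0.96045
Scented candle €12.94: everything else → 9.25% + 1% local = 10.25% → €1.32635
Cold medicine €9.04: over-the-counter medicine → 5.5% + 0.5% local = 6% → €0.5424
Board game €49.06: toys → 8% + 1.25% local = 9.25% → €4.53805
Ibuprofen (100 ct) €10.54: over-the-counter medicine → 5.5% + 0.5% local = 6% → €0.6324
RC car €89.57: toys → 8% + 1.25% local = 9.25% → €8.285225
Unrounded tax sum = €16.284875 → €16.28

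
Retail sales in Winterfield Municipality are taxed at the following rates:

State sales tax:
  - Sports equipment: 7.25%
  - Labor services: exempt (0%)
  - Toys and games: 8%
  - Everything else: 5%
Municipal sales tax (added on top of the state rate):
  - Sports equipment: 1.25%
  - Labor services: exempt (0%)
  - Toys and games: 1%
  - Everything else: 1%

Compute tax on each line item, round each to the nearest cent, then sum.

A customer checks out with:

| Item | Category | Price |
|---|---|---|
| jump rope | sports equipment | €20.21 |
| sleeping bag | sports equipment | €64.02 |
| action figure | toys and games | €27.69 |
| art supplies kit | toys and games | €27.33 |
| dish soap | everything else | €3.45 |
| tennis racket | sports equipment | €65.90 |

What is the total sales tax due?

€17.92

Jump rope €20.21: sports equipment → 7.25% + 1.25% municipal = 8.5% → €1.72
Sleeping bag €64.02: sports equipment → 7.25% + 1.25% municipal = 8.5% → €5.44
Action figure €27.69: toys and games → 8% + 1% municipal = 9% → €2.49
Art supplies kit €27.33: toys and games → 8% + 1% municipal = 9% → €2.46
Dish soap €3.45: everything else → 5% + 1% municipal = 6% → €0.21
Tennis racket €65.90: sports equipment → 7.25% + 1.25% municipal = 8.5% → €5.60
Total tax = €1.72 + €5.44 + €2.49 + €2.46 + €0.21 + €5.60 = €17.92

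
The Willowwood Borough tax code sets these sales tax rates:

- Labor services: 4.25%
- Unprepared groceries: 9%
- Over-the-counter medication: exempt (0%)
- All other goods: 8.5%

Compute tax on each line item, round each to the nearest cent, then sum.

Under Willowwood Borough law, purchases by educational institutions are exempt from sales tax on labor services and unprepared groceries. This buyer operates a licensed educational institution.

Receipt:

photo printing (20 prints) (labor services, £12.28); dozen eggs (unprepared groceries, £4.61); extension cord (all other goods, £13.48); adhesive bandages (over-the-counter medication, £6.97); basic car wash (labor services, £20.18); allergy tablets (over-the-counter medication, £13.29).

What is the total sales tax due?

£1.15

Photo printing (20 prints) £12.28: labor services, buyer-exempt → 0% → £0.00
Dozen eggs £4.61: unprepared groceries, buyer-exempt → 0% → £0.00
Extension cord £13.48: all other goods → 8.5% → £1.15
Adhesive bandages £6.97: over-the-counter medication → 0% → £0.00
Basic car wash £20.18: labor services, buyer-exempt → 0% → £0.00
Allergy tablets £13.29: over-the-counter medication → 0% → £0.00
Total tax = £1.15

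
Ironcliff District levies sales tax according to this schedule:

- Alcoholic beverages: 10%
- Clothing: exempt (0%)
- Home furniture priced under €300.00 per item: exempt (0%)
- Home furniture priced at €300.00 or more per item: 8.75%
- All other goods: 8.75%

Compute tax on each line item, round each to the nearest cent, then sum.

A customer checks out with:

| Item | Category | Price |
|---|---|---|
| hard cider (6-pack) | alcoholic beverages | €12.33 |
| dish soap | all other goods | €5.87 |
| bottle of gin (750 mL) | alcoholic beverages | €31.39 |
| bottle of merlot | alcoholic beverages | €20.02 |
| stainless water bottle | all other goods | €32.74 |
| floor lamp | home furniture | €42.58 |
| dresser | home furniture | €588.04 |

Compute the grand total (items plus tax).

€794.16

Hard cider (6-pack) €12.33: alcoholic beverages → 10% → €1.23
Dish soap €5.87: all other goods → 8.75% → €0.51
Bottle of gin (750 mL) €31.39: alcoholic beverages → 10% → €3.14
Bottle of merlot €20.02: alcoholic beverages → 10% → €2.00
Stainless water bottle €32.74: all other goods → 8.75% → €2.86
Floor lamp €42.58: home furniture, under €300.00 → 0% → €0.00
Dresser €588.04: home furniture, €300.00 or more → 8.75% → €51.45
Subtotal = €732.97; tax = €61.19; total due = €794.16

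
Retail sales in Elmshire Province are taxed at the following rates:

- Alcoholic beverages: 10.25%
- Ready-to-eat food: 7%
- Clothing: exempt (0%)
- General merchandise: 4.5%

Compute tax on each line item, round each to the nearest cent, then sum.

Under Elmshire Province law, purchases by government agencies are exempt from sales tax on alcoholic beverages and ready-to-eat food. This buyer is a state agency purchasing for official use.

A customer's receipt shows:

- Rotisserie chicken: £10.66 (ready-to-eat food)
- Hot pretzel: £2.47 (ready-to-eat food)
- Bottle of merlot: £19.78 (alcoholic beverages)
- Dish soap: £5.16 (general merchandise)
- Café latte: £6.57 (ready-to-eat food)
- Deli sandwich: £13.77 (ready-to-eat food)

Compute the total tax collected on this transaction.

£0.23

Rotisserie chicken £10.66: ready-to-eat food, buyer-exempt → 0% → £0.00
Hot pretzel £2.47: ready-to-eat food, buyer-exempt → 0% → £0.00
Bottle of merlot £19.78: alcoholic beverages, buyer-exempt → 0% → £0.00
Dish soap £5.16: general merchandise → 4.5% → £0.23
Café latte £6.57: ready-to-eat food, buyer-exempt → 0% → £0.00
Deli sandwich £13.77: ready-to-eat food, buyer-exempt → 0% → £0.00
Total tax = £0.23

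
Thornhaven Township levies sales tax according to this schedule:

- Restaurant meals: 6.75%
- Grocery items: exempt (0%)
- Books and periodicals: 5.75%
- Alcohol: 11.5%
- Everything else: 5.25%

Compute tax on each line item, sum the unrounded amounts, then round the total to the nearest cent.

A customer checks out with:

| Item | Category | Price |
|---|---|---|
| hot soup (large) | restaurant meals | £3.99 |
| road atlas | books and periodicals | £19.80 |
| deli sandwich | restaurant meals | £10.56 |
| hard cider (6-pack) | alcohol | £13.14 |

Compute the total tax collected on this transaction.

Hot soup (large) £3.99: restaurant meals → 6.75% → £0.269325
Road atlas £19.80: books and periodicals → 5.75% → £1.1385
Deli sandwich £10.56: restaurant meals → 6.75% → £0.7128
Hard cider (6-pack) £13.14: alcohol → 11.5% → £1.5111
Unrounded tax sum = £3.631725 → £3.63

£3.63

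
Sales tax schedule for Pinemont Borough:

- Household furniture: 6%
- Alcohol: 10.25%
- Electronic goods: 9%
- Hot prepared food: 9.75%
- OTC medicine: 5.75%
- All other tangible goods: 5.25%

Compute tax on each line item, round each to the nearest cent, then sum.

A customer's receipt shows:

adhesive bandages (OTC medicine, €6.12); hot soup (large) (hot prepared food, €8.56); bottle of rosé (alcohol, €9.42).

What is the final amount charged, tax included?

€26.25

Adhesive bandages €6.12: OTC medicine → 5.75% → €0.35
Hot soup (large) €8.56: hot prepared food → 9.75% → €0.83
Bottle of rosé €9.42: alcohol → 10.25% → €0.97
Subtotal = €24.10; tax = €2.15; total due = €26.25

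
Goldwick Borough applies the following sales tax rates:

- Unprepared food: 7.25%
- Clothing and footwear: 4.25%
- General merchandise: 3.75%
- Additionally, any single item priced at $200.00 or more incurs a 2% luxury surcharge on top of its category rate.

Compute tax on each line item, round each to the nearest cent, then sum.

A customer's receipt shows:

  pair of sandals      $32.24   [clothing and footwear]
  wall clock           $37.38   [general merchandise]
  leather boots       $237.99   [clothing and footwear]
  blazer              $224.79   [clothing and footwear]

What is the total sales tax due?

$31.69

Pair of sandals $32.24: clothing and footwear → 4.25% → $1.37
Wall clock $37.38: general merchandise → 3.75% → $1.40
Leather boots $237.99: clothing and footwear → 4.25% + 2% surcharge = 6.25% → $14.87
Blazer $224.79: clothing and footwear → 4.25% + 2% surcharge = 6.25% → $14.05
Total tax = $1.37 + $1.40 + $14.87 + $14.05 = $31.69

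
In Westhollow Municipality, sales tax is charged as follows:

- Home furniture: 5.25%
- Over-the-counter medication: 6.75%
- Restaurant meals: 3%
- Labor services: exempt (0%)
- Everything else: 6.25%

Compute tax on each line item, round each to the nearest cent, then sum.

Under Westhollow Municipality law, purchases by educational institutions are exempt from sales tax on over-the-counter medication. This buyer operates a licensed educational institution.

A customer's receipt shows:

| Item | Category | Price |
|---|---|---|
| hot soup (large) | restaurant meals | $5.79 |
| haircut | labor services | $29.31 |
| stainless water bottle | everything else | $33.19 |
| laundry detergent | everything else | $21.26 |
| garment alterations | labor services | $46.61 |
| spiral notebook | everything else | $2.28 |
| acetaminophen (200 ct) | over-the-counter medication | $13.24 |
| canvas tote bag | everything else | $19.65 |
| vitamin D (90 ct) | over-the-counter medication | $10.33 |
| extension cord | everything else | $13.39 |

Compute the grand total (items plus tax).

Hot soup (large) $5.79: restaurant meals → 3% → $0.17
Haircut $29.31: labor services → 0% → $0.00
Stainless water bottle $33.19: everything else → 6.25% → $2.07
Laundry detergent $21.26: everything else → 6.25% → $1.33
Garment alterations $46.61: labor services → 0% → $0.00
Spiral notebook $2.28: everything else → 6.25% → $0.14
Acetaminophen (200 ct) $13.24: over-the-counter medication, buyer-exempt → 0% → $0.00
Canvas tote bag $19.65: everything else → 6.25% → $1.23
Vitamin D (90 ct) $10.33: over-the-counter medication, buyer-exempt → 0% → $0.00
Extension cord $13.39: everything else → 6.25% → $0.84
Subtotal = $195.05; tax = $5.78; total due = $200.83

$200.83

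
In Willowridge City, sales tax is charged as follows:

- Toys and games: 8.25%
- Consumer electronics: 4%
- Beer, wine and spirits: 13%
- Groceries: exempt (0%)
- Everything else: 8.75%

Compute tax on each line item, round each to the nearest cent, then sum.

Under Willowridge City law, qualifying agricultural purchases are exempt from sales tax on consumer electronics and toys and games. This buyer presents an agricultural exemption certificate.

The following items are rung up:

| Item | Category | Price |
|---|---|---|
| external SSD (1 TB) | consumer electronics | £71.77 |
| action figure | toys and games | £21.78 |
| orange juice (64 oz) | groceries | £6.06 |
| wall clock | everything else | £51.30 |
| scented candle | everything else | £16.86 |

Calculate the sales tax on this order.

External SSD (1 TB) £71.77: consumer electronics, buyer-exempt → 0% → £0.00
Action figure £21.78: toys and games, buyer-exempt → 0% → £0.00
Orange juice (64 oz) £6.06: groceries → 0% → £0.00
Wall clock £51.30: everything else → 8.75% → £4.49
Scented candle £16.86: everything else → 8.75% → £1.48
Total tax = £4.49 + £1.48 = £5.97

£5.97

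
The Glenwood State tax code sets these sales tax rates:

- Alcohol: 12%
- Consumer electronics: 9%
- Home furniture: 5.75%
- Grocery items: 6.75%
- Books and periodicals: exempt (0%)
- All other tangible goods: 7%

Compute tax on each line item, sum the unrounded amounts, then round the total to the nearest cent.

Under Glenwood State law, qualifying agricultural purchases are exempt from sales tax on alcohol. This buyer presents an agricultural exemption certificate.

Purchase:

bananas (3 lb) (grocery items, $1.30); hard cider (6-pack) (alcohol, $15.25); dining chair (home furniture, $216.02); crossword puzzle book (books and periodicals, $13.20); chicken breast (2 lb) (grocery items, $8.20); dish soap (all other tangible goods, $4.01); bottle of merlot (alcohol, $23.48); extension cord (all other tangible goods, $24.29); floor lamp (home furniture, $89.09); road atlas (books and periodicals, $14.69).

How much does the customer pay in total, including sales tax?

$429.70

Bananas (3 lb) $1.30: grocery items → 6.75% → $0.08775
Hard cider (6-pack) $15.25: alcohol, buyer-exempt → 0% → $0.00
Dining chair $216.02: home furniture → 5.75% → $12.42115
Crossword puzzle book $13.20: books and periodicals → 0% → $0.00
Chicken breast (2 lb) $8.20: grocery items → 6.75% → $0.5535
Dish soap $4.01: all other tangible goods → 7% → $0.2807
Bottle of merlot $23.48: alcohol, buyer-exempt → 0% → $0.00
Extension cord $24.29: all other tangible goods → 7% → $1.7003
Floor lamp $89.09: home furniture → 5.75% → $5.122675
Road atlas $14.69: books and periodicals → 0% → $0.00
Subtotal = $409.53; unrounded tax = $20.166075 → $20.17; total due = $429.70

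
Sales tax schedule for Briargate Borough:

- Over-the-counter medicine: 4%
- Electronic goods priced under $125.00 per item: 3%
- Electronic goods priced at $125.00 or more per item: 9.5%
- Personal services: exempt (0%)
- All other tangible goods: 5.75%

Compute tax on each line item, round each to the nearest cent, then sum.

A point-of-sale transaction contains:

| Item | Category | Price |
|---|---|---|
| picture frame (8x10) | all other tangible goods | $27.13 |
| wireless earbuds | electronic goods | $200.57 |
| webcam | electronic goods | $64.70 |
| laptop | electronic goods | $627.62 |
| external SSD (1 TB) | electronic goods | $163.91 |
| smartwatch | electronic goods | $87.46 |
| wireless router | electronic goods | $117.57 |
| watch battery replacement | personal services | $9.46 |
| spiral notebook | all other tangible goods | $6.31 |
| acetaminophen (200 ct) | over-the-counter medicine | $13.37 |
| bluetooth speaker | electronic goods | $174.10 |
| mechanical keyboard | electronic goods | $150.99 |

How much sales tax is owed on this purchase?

$135.66

Picture frame (8x10) $27.13: all other tangible goods → 5.75% → $1.56
Wireless earbuds $200.57: electronic goods, $125.00 or more → 9.5% → $19.05
Webcam $64.70: electronic goods, under $125.00 → 3% → $1.94
Laptop $627.62: electronic goods, $125.00 or more → 9.5% → $59.62
External SSD (1 TB) $163.91: electronic goods, $125.00 or more → 9.5% → $15.57
Smartwatch $87.46: electronic goods, under $125.00 → 3% → $2.62
Wireless router $117.57: electronic goods, under $125.00 → 3% → $3.53
Watch battery replacement $9.46: personal services → 0% → $0.00
Spiral notebook $6.31: all other tangible goods → 5.75% → $0.36
Acetaminophen (200 ct) $13.37: over-the-counter medicine → 4% → $0.53
Bluetooth speaker $174.10: electronic goods, $125.00 or more → 9.5% → $16.54
Mechanical keyboard $150.99: electronic goods, $125.00 or more → 9.5% → $14.34
Total tax = $1.56 + $19.05 + $1.94 + $59.62 + $15.57 + $2.62 + $3.53 + $0.36 + $0.53 + $16.54 + $14.34 = $135.66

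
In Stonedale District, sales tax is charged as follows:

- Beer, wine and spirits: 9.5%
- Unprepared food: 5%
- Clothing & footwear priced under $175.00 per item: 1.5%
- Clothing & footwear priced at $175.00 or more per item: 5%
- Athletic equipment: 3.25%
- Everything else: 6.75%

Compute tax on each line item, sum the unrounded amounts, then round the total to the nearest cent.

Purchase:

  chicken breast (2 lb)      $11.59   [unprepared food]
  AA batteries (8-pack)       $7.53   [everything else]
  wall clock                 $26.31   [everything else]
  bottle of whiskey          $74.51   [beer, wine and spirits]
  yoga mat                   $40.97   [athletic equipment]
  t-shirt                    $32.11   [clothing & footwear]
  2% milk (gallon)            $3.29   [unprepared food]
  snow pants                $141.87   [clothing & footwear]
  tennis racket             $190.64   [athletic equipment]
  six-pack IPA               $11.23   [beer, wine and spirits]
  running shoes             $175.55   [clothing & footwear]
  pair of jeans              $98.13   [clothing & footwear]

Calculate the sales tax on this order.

Chicken breast (2 lb) $11.59: unprepared food → 5% → $0.5795
AA batteries (8-pack) $7.53: everything else → 6.75% → $0.508275
Wall clock $26.31: everything else → 6.75% → $1.775925
Bottle of whiskey $74.51: beer, wine and spirits → 9.5% → $7.07845
Yoga mat $40.97: athletic equipment → 3.25% → $1.331525
T-shirt $32.11: clothing & footwear, under $175.00 → 1.5% → $0.48165
2% milk (gallon) $3.29: unprepared food → 5% → $0.1645
Snow pants $141.87: clothing & footwear, under $175.00 → 1.5% → $2.12805
Tennis racket $190.64: athletic equipment → 3.25% → $6.1958
Six-pack IPA $11.23: beer, wine and spirits → 9.5% → $1.06685
Running shoes $175.55: clothing & footwear, $175.00 or more → 5% → $8.7775
Pair of jeans $98.13: clothing & footwear, under $175.00 → 1.5% → $1.47195
Unrounded tax sum = $31.559975 → $31.56

$31.56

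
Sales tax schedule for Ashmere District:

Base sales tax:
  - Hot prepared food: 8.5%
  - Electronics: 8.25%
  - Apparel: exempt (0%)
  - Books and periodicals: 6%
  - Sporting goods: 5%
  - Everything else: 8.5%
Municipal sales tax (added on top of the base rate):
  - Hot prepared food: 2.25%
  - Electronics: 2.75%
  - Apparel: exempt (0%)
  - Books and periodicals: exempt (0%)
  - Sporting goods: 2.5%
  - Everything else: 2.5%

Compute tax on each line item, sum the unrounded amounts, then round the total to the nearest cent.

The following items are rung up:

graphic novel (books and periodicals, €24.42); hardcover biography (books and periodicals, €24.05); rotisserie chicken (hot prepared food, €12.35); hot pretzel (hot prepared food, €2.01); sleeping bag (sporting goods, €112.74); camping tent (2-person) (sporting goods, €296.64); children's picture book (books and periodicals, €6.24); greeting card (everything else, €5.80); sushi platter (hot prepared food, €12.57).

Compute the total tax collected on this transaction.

€37.52

Graphic novel €24.42: books and periodicals → 6% + 0% municipal = 6% → €1.4652
Hardcover biography €24.05: books and periodicals → 6% + 0% municipal = 6% → €1.443
Rotisserie chicken €12.35: hot prepared food → 8.5% + 2.25% municipal = 10.75% → €1.327625
Hot pretzel €2.01: hot prepared food → 8.5% + 2.25% municipal = 10.75% → €0.216075
Sleeping bag €112.74: sporting goods → 5% + 2.5% municipal = 7.5% → €8.4555
Camping tent (2-person) €296.64: sporting goods → 5% + 2.5% municipal = 7.5% → €22.248
Children's picture book €6.24: books and periodicals → 6% + 0% municipal = 6% → €0.3744
Greeting card €5.80: everything else → 8.5% + 2.5% municipal = 11% → €0.638
Sushi platter €12.57: hot prepared food → 8.5% + 2.25% municipal = 10.75% → €1.351275
Unrounded tax sum = €37.519075 → €37.52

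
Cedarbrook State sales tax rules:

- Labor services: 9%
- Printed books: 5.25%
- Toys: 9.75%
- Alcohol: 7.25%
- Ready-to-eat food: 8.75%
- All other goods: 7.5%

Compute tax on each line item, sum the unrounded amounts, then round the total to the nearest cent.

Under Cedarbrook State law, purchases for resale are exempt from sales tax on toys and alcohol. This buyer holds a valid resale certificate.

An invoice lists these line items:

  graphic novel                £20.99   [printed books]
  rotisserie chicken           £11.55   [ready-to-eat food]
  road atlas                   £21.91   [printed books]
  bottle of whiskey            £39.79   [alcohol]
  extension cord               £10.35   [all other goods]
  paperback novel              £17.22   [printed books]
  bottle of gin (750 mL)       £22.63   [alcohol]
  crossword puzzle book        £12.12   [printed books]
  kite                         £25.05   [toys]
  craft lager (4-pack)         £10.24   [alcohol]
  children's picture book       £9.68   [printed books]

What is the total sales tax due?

Graphic novel £20.99: printed books → 5.25% → £1.101975
Rotisserie chicken £11.55: ready-to-eat food → 8.75% → £1.010625
Road atlas £21.91: printed books → 5.25% → £1.150275
Bottle of whiskey £39.79: alcohol, buyer-exempt → 0% → £0.00
Extension cord £10.35: all other goods → 7.5% → £0.77625
Paperback novel £17.22: printed books → 5.25% → £0.90405
Bottle of gin (750 mL) £22.63: alcohol, buyer-exempt → 0% → £0.00
Crossword puzzle book £12.12: printed books → 5.25% → £0.6363
Kite £25.05: toys, buyer-exempt → 0% → £0.00
Craft lager (4-pack) £10.24: alcohol, buyer-exempt → 0% → £0.00
Children's picture book £9.68: printed books → 5.25% → £0.5082
Unrounded tax sum = £6.087675 → £6.09

£6.09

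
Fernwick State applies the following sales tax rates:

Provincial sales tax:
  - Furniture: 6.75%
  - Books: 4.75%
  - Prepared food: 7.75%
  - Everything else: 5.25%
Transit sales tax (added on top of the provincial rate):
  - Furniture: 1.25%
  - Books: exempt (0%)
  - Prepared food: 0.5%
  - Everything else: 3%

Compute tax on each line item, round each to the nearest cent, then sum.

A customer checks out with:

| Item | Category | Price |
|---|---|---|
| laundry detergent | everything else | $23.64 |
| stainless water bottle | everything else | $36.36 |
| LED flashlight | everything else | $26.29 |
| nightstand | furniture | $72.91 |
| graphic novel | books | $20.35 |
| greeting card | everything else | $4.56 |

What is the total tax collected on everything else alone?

Laundry detergent $23.64: everything else → 5.25% + 3% transit = 8.25% → $1.95
Stainless water bottle $36.36: everything else → 5.25% + 3% transit = 8.25% → $3.00
LED flashlight $26.29: everything else → 5.25% + 3% transit = 8.25% → $2.17
Greeting card $4.56: everything else → 5.25% + 3% transit = 8.25% → $0.38
Tax on everything else = $1.95 + $3.00 + $2.17 + $0.38 = $7.50

$7.50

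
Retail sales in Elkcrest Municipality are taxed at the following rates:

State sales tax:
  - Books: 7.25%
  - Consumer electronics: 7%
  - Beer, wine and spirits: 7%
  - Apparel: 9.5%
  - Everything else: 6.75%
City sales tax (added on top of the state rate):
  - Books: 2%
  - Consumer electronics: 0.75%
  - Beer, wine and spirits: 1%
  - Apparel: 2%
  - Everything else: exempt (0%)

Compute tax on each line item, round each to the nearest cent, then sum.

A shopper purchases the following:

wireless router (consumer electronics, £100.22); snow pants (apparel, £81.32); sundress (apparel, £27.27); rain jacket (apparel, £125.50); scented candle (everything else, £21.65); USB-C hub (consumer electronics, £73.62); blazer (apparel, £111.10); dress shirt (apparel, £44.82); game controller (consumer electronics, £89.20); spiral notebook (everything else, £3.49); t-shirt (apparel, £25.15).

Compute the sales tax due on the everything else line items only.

Scented candle £21.65: everything else → 6.75% + 0% city = 6.75% → £1.46
Spiral notebook £3.49: everything else → 6.75% + 0% city = 6.75% → £0.24
Tax on everything else = £1.46 + £0.24 = £1.70

£1.70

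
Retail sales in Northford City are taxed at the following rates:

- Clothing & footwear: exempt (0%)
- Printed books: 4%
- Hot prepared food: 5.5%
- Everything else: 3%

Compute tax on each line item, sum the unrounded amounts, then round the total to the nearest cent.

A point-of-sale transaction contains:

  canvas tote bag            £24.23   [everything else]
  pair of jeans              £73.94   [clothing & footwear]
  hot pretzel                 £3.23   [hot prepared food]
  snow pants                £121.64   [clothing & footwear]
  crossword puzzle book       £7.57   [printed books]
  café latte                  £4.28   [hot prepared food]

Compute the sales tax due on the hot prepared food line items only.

£0.41

Hot pretzel £3.23: hot prepared food → 5.5% → £0.17765
Café latte £4.28: hot prepared food → 5.5% → £0.2354
Tax on hot prepared food: unrounded sum = £0.41305 → £0.41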